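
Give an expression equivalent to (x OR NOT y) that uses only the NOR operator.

((x NOR (y NOR y)) NOR (x NOR (y NOR y)))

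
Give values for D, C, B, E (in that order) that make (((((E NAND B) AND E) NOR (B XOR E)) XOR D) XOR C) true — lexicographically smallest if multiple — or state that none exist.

D=0, C=0, B=0, E=0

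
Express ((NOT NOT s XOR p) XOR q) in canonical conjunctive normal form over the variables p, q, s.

(p OR q OR s) AND (p OR NOT q OR NOT s) AND (NOT p OR q OR NOT s) AND (NOT p OR NOT q OR s)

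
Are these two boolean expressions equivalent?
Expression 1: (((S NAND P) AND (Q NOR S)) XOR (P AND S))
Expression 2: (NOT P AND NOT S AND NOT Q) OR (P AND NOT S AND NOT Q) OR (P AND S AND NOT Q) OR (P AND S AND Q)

Yes, they are equivalent — the two output columns agree on all 8 assignments:
P | S | Q | Expression 1 | Expression 2
---------------------------------------
0 | 0 | 0 | 1 | 1
0 | 0 | 1 | 0 | 0
0 | 1 | 0 | 0 | 0
0 | 1 | 1 | 0 | 0
1 | 0 | 0 | 1 | 1
1 | 0 | 1 | 0 | 0
1 | 1 | 0 | 1 | 1
1 | 1 | 1 | 1 | 1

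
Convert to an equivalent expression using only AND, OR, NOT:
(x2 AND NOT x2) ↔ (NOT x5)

((x2 AND NOT x2) AND (NOT x5)) OR (NOT (x2 AND NOT x2) AND x5)
(Biconditional = both true or both false)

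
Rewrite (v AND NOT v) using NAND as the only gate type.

((v NAND (v NAND v)) NAND (v NAND (v NAND v)))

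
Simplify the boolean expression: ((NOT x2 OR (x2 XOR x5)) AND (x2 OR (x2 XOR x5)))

By distribution ((E OR v) AND (E OR NOT v) = E):
= (x2 XOR x5)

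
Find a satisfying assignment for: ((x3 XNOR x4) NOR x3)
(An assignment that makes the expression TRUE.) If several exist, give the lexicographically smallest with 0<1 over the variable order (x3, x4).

x3=0, x4=1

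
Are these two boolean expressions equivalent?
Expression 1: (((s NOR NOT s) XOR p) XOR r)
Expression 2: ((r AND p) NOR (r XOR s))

No. Counterexample: with p=0, r=0, s=0, Expression 1 = 0 but Expression 2 = 1.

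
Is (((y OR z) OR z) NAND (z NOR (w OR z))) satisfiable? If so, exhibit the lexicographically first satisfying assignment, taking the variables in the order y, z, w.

y=0, z=0, w=0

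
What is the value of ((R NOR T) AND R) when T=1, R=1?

Substituting: ((1 NOR 1) AND 1)
= 0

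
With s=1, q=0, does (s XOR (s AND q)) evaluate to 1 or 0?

Substituting: (1 XOR (1 AND 0))
= 1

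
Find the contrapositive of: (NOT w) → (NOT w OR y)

Contrapositive: NOT (NOT w OR y) → w
Note: A statement and its contrapositive are logically equivalent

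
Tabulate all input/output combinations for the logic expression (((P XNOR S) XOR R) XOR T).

P | R | S | T | Output
----------------------
0 | 0 | 0 | 0 | 1
0 | 0 | 0 | 1 | 0
0 | 0 | 1 | 0 | 0
0 | 0 | 1 | 1 | 1
0 | 1 | 0 | 0 | 0
0 | 1 | 0 | 1 | 1
0 | 1 | 1 | 0 | 1
0 | 1 | 1 | 1 | 0
1 | 0 | 0 | 0 | 0
1 | 0 | 0 | 1 | 1
1 | 0 | 1 | 0 | 1
1 | 0 | 1 | 1 | 0
1 | 1 | 0 | 0 | 1
1 | 1 | 0 | 1 | 0
1 | 1 | 1 | 0 | 0
1 | 1 | 1 | 1 | 1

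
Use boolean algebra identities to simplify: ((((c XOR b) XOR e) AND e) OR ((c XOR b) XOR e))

By absorption (E OR (E AND v) = E):
= ((c XOR b) XOR e)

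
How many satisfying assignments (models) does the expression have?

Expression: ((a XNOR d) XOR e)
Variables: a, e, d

Satisfying assignments: (0,0,0), (0,1,1), (1,0,1), (1,1,0)
Count: 4 out of 8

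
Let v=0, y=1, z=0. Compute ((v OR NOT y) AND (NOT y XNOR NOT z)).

Substituting: ((0 OR NOT 1) AND (NOT 1 XNOR NOT 0))
= 0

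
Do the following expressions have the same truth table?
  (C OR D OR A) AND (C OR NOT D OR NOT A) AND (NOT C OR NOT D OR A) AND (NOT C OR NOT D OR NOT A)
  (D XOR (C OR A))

Yes, they are equivalent — the two output columns agree on all 8 assignments:
C | D | A | Expression 1 | Expression 2
---------------------------------------
0 | 0 | 0 | 0 | 0
0 | 0 | 1 | 1 | 1
0 | 1 | 0 | 1 | 1
0 | 1 | 1 | 0 | 0
1 | 0 | 0 | 1 | 1
1 | 0 | 1 | 1 | 1
1 | 1 | 0 | 0 | 0
1 | 1 | 1 | 0 | 0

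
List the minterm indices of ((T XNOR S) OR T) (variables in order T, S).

Σm(0, 2, 3) = (NOT T AND NOT S) OR (T AND NOT S) OR (T AND S)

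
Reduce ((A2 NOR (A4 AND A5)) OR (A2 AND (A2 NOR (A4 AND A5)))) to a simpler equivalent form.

By absorption (E OR (E AND v) = E):
= (A2 NOR (A4 AND A5))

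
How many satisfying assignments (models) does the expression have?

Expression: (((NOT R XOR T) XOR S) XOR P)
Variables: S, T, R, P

Satisfying assignments: (0,0,0,0), (0,0,1,1), (0,1,0,1), (0,1,1,0), (1,0,0,1), (1,0,1,0), (1,1,0,0), (1,1,1,1)
Count: 8 out of 16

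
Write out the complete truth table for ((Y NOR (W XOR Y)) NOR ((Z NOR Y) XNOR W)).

Y | Z | W | Output
------------------
0 | 0 | 0 | 0
0 | 0 | 1 | 0
0 | 1 | 0 | 0
0 | 1 | 1 | 1
1 | 0 | 0 | 0
1 | 0 | 1 | 1
1 | 1 | 0 | 0
1 | 1 | 1 | 1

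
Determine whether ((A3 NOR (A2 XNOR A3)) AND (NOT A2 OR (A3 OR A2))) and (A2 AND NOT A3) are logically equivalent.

Yes, they are equivalent — the two output columns agree on all 4 assignments:
A2 | A3 | Expression 1 | Expression 2
-------------------------------------
0 | 0 | 0 | 0
0 | 1 | 0 | 0
1 | 0 | 1 | 1
1 | 1 | 0 | 0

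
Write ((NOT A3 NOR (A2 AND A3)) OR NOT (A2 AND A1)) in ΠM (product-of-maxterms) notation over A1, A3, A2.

ΠM(5, 7) = (NOT A1 OR A3 OR NOT A2) AND (NOT A1 OR NOT A3 OR NOT A2)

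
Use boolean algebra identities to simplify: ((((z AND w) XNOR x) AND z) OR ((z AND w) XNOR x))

By absorption (E OR (E AND v) = E):
= ((z AND w) XNOR x)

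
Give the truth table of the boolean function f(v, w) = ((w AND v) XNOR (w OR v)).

v | w | Output
--------------
0 | 0 | 1
0 | 1 | 0
1 | 0 | 0
1 | 1 | 1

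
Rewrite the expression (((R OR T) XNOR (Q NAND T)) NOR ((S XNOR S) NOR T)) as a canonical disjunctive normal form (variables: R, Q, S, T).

(NOT R AND NOT Q AND NOT S AND NOT T) OR (NOT R AND NOT Q AND S AND NOT T) OR (NOT R AND Q AND NOT S AND NOT T) OR (NOT R AND Q AND NOT S AND T) OR (NOT R AND Q AND S AND NOT T) OR (NOT R AND Q AND S AND T) OR (R AND Q AND NOT S AND T) OR (R AND Q AND S AND T)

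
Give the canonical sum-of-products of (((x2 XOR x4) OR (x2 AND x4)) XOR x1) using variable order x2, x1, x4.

Σm(1, 2, 4, 5) = (NOT x2 AND NOT x1 AND x4) OR (NOT x2 AND x1 AND NOT x4) OR (x2 AND NOT x1 AND NOT x4) OR (x2 AND NOT x1 AND x4)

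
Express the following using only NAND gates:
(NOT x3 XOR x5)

(((x3 NAND x3) NAND ((x3 NAND x3) NAND x5)) NAND (x5 NAND ((x3 NAND x3) NAND x5)))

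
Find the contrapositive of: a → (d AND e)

Contrapositive: NOT (d AND e) → NOT a
Note: A statement and its contrapositive are logically equivalent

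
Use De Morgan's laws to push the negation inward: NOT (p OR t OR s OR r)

NOT p AND NOT t AND NOT s AND NOT r
De Morgan's: NOT(OR of terms) = AND of negations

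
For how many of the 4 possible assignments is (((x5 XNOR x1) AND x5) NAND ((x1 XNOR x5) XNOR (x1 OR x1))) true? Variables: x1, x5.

Satisfying assignments: (0,0), (0,1), (1,0)
Count: 3 out of 4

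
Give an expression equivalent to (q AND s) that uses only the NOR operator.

((q NOR q) NOR (s NOR s))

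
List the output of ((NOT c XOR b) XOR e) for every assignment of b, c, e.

b | c | e | Output
------------------
0 | 0 | 0 | 1
0 | 0 | 1 | 0
0 | 1 | 0 | 0
0 | 1 | 1 | 1
1 | 0 | 0 | 0
1 | 0 | 1 | 1
1 | 1 | 0 | 1
1 | 1 | 1 | 0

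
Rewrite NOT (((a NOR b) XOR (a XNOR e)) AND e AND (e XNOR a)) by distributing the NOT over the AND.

NOT ((a NOR b) XOR (a XNOR e)) OR NOT e OR NOT (e XNOR a)
De Morgan's: NOT(AND of terms) = OR of negations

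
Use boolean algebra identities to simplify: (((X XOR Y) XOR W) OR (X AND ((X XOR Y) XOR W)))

By absorption (E OR (E AND v) = E):
= ((X XOR Y) XOR W)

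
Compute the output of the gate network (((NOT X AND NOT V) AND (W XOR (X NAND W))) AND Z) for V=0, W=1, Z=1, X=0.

Substituting: (((NOT 0 AND NOT 0) AND (1 XOR (0 NAND 1))) AND 1)
= 0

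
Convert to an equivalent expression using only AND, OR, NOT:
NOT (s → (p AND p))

s AND NOT (p AND p)
(Negated implication: NOT(A → B) = A AND NOT B)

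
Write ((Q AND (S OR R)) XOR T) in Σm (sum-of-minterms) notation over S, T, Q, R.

Σm(3, 4, 5, 6, 10, 11, 12, 13) = (NOT S AND NOT T AND Q AND R) OR (NOT S AND T AND NOT Q AND NOT R) OR (NOT S AND T AND NOT Q AND R) OR (NOT S AND T AND Q AND NOT R) OR (S AND NOT T AND Q AND NOT R) OR (S AND NOT T AND Q AND R) OR (S AND T AND NOT Q AND NOT R) OR (S AND T AND NOT Q AND R)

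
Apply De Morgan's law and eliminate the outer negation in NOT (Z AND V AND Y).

NOT Z OR NOT V OR NOT Y
De Morgan's: NOT(AND of terms) = OR of negations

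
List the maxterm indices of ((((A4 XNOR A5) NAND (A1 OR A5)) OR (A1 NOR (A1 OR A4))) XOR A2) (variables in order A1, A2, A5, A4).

ΠM(3, 4, 5, 6, 8, 11, 13, 14) = (A1 OR A2 OR NOT A5 OR NOT A4) AND (A1 OR NOT A2 OR A5 OR A4) AND (A1 OR NOT A2 OR A5 OR NOT A4) AND (A1 OR NOT A2 OR NOT A5 OR A4) AND (NOT A1 OR A2 OR A5 OR A4) AND (NOT A1 OR A2 OR NOT A5 OR NOT A4) AND (NOT A1 OR NOT A2 OR A5 OR NOT A4) AND (NOT A1 OR NOT A2 OR NOT A5 OR A4)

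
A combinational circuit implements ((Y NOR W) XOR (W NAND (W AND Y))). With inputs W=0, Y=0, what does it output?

Substituting: ((0 NOR 0) XOR (0 NAND (0 AND 0)))
= 0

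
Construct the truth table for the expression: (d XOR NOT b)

d | b | Output
--------------
0 | 0 | 1
0 | 1 | 0
1 | 0 | 0
1 | 1 | 1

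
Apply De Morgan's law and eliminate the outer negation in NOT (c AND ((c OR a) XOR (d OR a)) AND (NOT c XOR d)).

NOT c OR NOT ((c OR a) XOR (d OR a)) OR NOT (NOT c XOR d)
De Morgan's: NOT(AND of terms) = OR of negations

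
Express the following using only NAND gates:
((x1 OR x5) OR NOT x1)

((((x1 NAND x1) NAND (x5 NAND x5)) NAND ((x1 NAND x1) NAND (x5 NAND x5))) NAND ((x1 NAND x1) NAND (x1 NAND x1)))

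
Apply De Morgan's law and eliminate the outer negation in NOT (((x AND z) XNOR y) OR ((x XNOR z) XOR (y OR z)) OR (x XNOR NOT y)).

NOT ((x AND z) XNOR y) AND NOT ((x XNOR z) XOR (y OR z)) AND NOT (x XNOR NOT y)
De Morgan's: NOT(OR of terms) = AND of negations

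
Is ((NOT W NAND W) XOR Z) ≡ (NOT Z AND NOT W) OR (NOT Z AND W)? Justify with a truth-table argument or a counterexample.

Yes, they are equivalent — the two output columns agree on all 4 assignments:
Z | W | Expression 1 | Expression 2
-----------------------------------
0 | 0 | 1 | 1
0 | 1 | 1 | 1
1 | 0 | 0 | 0
1 | 1 | 0 | 0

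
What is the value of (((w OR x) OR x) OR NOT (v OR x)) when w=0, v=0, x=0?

Substituting: (((0 OR 0) OR 0) OR NOT (0 OR 0))
= 1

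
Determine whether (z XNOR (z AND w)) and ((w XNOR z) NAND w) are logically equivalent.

No. Counterexample: with w=0, z=1, Expression 1 = 0 but Expression 2 = 1.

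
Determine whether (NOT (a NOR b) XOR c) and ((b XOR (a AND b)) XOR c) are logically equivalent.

No. Counterexample: with b=0, a=1, c=0, Expression 1 = 1 but Expression 2 = 0.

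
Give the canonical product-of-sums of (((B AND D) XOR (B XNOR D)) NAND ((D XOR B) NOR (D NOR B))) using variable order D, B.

ΠM() = TRUE (no maxterms)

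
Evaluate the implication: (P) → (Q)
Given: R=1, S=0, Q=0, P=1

Antecedent (P) = 1; consequent (Q) = 0.
1 → 0 = 0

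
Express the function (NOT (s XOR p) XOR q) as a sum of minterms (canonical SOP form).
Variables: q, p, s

Σm(0, 3, 5, 6) = (NOT q AND NOT p AND NOT s) OR (NOT q AND p AND s) OR (q AND NOT p AND s) OR (q AND p AND NOT s)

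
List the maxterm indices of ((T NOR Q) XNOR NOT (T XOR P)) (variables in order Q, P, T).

ΠM(2, 3, 4, 7) = (Q OR NOT P OR T) AND (Q OR NOT P OR NOT T) AND (NOT Q OR P OR T) AND (NOT Q OR NOT P OR NOT T)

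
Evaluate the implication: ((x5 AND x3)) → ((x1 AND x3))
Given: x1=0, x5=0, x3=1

Antecedent ((x5 AND x3)) = 0; consequent ((x1 AND x3)) = 0.
0 → 0 = 1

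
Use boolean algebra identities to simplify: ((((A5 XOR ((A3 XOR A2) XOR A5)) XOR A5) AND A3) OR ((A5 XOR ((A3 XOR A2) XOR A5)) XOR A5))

By absorption (E OR (E AND v) = E) then XOR self-cancellation ((E XOR v) XOR v = E):
= ((A3 XOR A2) XOR A5)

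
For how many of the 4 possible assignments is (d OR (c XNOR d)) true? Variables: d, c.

Satisfying assignments: (0,0), (1,0), (1,1)
Count: 3 out of 4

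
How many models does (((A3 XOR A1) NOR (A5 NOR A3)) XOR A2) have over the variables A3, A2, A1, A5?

Satisfying assignments: (0,0,0,1), (0,1,0,0), (0,1,1,0), (0,1,1,1), (1,0,1,0), (1,0,1,1), (1,1,0,0), (1,1,0,1)
Count: 8 out of 16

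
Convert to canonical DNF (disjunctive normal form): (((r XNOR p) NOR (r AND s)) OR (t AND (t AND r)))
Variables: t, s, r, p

(NOT t AND NOT s AND NOT r AND p) OR (NOT t AND NOT s AND r AND NOT p) OR (NOT t AND s AND NOT r AND p) OR (t AND NOT s AND NOT r AND p) OR (t AND NOT s AND r AND NOT p) OR (t AND NOT s AND r AND p) OR (t AND s AND NOT r AND p) OR (t AND s AND r AND NOT p) OR (t AND s AND r AND p)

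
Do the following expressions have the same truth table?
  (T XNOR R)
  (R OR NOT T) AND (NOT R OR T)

Yes, they are equivalent — the two output columns agree on all 4 assignments:
R | T | Expression 1 | Expression 2
-----------------------------------
0 | 0 | 1 | 1
0 | 1 | 0 | 0
1 | 0 | 0 | 0
1 | 1 | 1 | 1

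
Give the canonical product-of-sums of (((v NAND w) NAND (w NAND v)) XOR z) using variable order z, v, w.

ΠM(0, 1, 2, 7) = (z OR v OR w) AND (z OR v OR NOT w) AND (z OR NOT v OR w) AND (NOT z OR NOT v OR NOT w)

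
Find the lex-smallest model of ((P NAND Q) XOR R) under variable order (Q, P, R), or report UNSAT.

Q=0, P=0, R=0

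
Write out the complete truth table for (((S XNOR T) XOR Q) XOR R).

Q | R | S | T | Output
----------------------
0 | 0 | 0 | 0 | 1
0 | 0 | 0 | 1 | 0
0 | 0 | 1 | 0 | 0
0 | 0 | 1 | 1 | 1
0 | 1 | 0 | 0 | 0
0 | 1 | 0 | 1 | 1
0 | 1 | 1 | 0 | 1
0 | 1 | 1 | 1 | 0
1 | 0 | 0 | 0 | 0
1 | 0 | 0 | 1 | 1
1 | 0 | 1 | 0 | 1
1 | 0 | 1 | 1 | 0
1 | 1 | 0 | 0 | 1
1 | 1 | 0 | 1 | 0
1 | 1 | 1 | 0 | 0
1 | 1 | 1 | 1 | 1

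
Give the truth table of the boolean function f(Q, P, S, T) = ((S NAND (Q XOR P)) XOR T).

Q | P | S | T | Output
----------------------
0 | 0 | 0 | 0 | 1
0 | 0 | 0 | 1 | 0
0 | 0 | 1 | 0 | 1
0 | 0 | 1 | 1 | 0
0 | 1 | 0 | 0 | 1
0 | 1 | 0 | 1 | 0
0 | 1 | 1 | 0 | 0
0 | 1 | 1 | 1 | 1
1 | 0 | 0 | 0 | 1
1 | 0 | 0 | 1 | 0
1 | 0 | 1 | 0 | 0
1 | 0 | 1 | 1 | 1
1 | 1 | 0 | 0 | 1
1 | 1 | 0 | 1 | 0
1 | 1 | 1 | 0 | 1
1 | 1 | 1 | 1 | 0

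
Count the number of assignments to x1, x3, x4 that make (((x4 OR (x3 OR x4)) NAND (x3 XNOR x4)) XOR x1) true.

Satisfying assignments: (0,0,0), (0,0,1), (0,1,0), (1,1,1)
Count: 4 out of 8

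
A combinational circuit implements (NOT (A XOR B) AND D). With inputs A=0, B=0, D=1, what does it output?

Substituting: (NOT (0 XOR 0) AND 1)
= 1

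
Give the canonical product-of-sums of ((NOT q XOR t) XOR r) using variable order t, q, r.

ΠM(1, 2, 4, 7) = (t OR q OR NOT r) AND (t OR NOT q OR r) AND (NOT t OR q OR r) AND (NOT t OR NOT q OR NOT r)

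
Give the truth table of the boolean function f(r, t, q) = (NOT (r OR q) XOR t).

r | t | q | Output
------------------
0 | 0 | 0 | 1
0 | 0 | 1 | 0
0 | 1 | 0 | 0
0 | 1 | 1 | 1
1 | 0 | 0 | 0
1 | 0 | 1 | 0
1 | 1 | 0 | 1
1 | 1 | 1 | 1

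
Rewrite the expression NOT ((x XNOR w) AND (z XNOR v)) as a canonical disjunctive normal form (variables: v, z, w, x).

(NOT v AND NOT z AND NOT w AND x) OR (NOT v AND NOT z AND w AND NOT x) OR (NOT v AND z AND NOT w AND NOT x) OR (NOT v AND z AND NOT w AND x) OR (NOT v AND z AND w AND NOT x) OR (NOT v AND z AND w AND x) OR (v AND NOT z AND NOT w AND NOT x) OR (v AND NOT z AND NOT w AND x) OR (v AND NOT z AND w AND NOT x) OR (v AND NOT z AND w AND x) OR (v AND z AND NOT w AND x) OR (v AND z AND w AND NOT x)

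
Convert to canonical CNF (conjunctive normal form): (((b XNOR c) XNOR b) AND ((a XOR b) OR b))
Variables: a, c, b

(a OR c OR b) AND (a OR c OR NOT b) AND (a OR NOT c OR b) AND (NOT a OR c OR b) AND (NOT a OR c OR NOT b)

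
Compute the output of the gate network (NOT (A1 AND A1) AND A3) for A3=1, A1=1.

Substituting: (NOT (1 AND 1) AND 1)
= 0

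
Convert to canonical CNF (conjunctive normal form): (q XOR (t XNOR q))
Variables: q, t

(q OR NOT t) AND (NOT q OR NOT t)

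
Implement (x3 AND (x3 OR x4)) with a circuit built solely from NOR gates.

((x3 NOR x3) NOR (((x3 NOR x4) NOR (x3 NOR x4)) NOR ((x3 NOR x4) NOR (x3 NOR x4))))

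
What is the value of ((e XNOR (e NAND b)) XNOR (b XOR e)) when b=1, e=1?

Substituting: ((1 XNOR (1 NAND 1)) XNOR (1 XOR 1))
= 1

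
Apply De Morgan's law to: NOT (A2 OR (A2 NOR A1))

NOT A2 AND NOT (A2 NOR A1)
De Morgan's: NOT(OR of terms) = AND of negations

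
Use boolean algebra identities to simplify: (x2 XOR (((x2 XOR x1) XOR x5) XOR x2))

By XOR self-cancellation ((E XOR v) XOR v = E):
= ((x2 XOR x1) XOR x5)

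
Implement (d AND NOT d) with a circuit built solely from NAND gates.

((d NAND (d NAND d)) NAND (d NAND (d NAND d)))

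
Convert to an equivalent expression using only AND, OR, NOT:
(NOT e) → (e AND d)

e OR (e AND d)
(Implication elimination: A → B = NOT A OR B)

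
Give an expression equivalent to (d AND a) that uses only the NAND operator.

((d NAND a) NAND (d NAND a))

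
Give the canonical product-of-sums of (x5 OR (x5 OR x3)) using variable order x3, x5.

ΠM(0) = (x3 OR x5)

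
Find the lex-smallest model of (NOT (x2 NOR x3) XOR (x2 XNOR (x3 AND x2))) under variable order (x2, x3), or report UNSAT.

x2=0, x3=0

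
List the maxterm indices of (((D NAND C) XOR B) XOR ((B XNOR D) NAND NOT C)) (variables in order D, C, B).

ΠM(2, 4, 5, 7) = (D OR NOT C OR B) AND (NOT D OR C OR B) AND (NOT D OR C OR NOT B) AND (NOT D OR NOT C OR NOT B)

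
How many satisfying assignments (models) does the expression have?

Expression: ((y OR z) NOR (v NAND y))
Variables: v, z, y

No assignment satisfies the expression.
Count: 0 out of 8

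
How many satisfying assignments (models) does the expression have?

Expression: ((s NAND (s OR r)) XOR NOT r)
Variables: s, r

Satisfying assignments: (0,1), (1,0)
Count: 2 out of 4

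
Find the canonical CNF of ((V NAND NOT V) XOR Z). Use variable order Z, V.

(NOT Z OR V) AND (NOT Z OR NOT V)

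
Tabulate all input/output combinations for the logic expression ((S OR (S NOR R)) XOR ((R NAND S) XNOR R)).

R | S | Output
--------------
0 | 0 | 1
0 | 1 | 1
1 | 0 | 1
1 | 1 | 1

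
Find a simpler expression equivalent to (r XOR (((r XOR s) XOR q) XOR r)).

By XOR self-cancellation ((E XOR v) XOR v = E):
= ((r XOR s) XOR q)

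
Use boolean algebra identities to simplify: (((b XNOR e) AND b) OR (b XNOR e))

By absorption (E OR (E AND v) = E):
= (b XNOR e)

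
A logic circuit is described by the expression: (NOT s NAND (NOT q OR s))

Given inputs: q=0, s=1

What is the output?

Substituting: (NOT 1 NAND (NOT 0 OR 1))
= 1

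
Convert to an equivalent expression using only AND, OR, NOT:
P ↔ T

(P AND T) OR (NOT P AND NOT T)
(Biconditional = both true or both false)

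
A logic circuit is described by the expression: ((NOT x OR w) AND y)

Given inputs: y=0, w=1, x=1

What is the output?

Substituting: ((NOT 1 OR 1) AND 0)
= 0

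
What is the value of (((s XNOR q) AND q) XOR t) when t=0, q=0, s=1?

Substituting: (((1 XNOR 0) AND 0) XOR 0)
= 0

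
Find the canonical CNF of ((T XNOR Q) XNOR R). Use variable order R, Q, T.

(R OR Q OR T) AND (R OR NOT Q OR NOT T) AND (NOT R OR Q OR NOT T) AND (NOT R OR NOT Q OR T)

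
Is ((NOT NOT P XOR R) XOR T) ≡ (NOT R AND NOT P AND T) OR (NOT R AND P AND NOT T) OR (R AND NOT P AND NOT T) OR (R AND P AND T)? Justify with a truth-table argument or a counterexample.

Yes, they are equivalent — the two output columns agree on all 8 assignments:
R | P | T | Expression 1 | Expression 2
---------------------------------------
0 | 0 | 0 | 0 | 0
0 | 0 | 1 | 1 | 1
0 | 1 | 0 | 1 | 1
0 | 1 | 1 | 0 | 0
1 | 0 | 0 | 1 | 1
1 | 0 | 1 | 0 | 0
1 | 1 | 0 | 0 | 0
1 | 1 | 1 | 1 | 1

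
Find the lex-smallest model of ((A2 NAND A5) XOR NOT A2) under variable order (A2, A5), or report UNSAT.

A2=1, A5=0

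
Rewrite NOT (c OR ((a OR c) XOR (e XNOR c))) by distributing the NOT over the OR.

NOT c AND NOT ((a OR c) XOR (e XNOR c))
De Morgan's: NOT(OR of terms) = AND of negations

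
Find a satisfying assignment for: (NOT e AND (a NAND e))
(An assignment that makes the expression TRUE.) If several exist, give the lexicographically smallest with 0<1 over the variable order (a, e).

a=0, e=0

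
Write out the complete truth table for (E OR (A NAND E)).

A | E | Output
--------------
0 | 0 | 1
0 | 1 | 1
1 | 0 | 1
1 | 1 | 1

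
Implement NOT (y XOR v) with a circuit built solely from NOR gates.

(((((y NOR v) NOR (y NOR v)) NOR ((y NOR v) NOR (y NOR v))) NOR ((((y NOR y) NOR (v NOR v)) NOR ((y NOR y) NOR (v NOR v))) NOR (((y NOR y) NOR (v NOR v)) NOR ((y NOR y) NOR (v NOR v))))) NOR ((((y NOR v) NOR (y NOR v)) NOR ((y NOR v) NOR (y NOR v))) NOR ((((y NOR y) NOR (v NOR v)) NOR ((y NOR y) NOR (v NOR v))) NOR (((y NOR y) NOR (v NOR v)) NOR ((y NOR y) NOR (v NOR v))))))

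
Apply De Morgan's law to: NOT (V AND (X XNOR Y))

NOT V OR NOT (X XNOR Y)
De Morgan's: NOT(AND of terms) = OR of negations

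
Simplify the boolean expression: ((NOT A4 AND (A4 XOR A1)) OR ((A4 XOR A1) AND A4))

By distribution ((E AND v) OR (E AND NOT v) = E):
= (A4 XOR A1)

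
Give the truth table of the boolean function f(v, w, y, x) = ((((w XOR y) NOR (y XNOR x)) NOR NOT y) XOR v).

v | w | y | x | Output
----------------------
0 | 0 | 0 | 0 | 0
0 | 0 | 0 | 1 | 0
0 | 0 | 1 | 0 | 1
0 | 0 | 1 | 1 | 1
0 | 1 | 0 | 0 | 0
0 | 1 | 0 | 1 | 0
0 | 1 | 1 | 0 | 0
0 | 1 | 1 | 1 | 1
1 | 0 | 0 | 0 | 1
1 | 0 | 0 | 1 | 1
1 | 0 | 1 | 0 | 0
1 | 0 | 1 | 1 | 0
1 | 1 | 0 | 0 | 1
1 | 1 | 0 | 1 | 1
1 | 1 | 1 | 0 | 1
1 | 1 | 1 | 1 | 0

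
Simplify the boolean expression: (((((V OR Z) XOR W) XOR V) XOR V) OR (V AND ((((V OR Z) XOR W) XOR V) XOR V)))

By absorption (E OR (E AND v) = E) then XOR self-cancellation ((E XOR v) XOR v = E):
= ((V OR Z) XOR W)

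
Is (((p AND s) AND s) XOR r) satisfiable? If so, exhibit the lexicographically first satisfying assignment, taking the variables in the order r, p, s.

r=0, p=1, s=1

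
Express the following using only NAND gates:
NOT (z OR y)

(((z NAND z) NAND (y NAND y)) NAND ((z NAND z) NAND (y NAND y)))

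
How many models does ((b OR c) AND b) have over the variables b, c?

Satisfying assignments: (1,0), (1,1)
Count: 2 out of 4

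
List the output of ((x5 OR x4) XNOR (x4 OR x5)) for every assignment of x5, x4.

x5 | x4 | Output
----------------
0 | 0 | 1
0 | 1 | 1
1 | 0 | 1
1 | 1 | 1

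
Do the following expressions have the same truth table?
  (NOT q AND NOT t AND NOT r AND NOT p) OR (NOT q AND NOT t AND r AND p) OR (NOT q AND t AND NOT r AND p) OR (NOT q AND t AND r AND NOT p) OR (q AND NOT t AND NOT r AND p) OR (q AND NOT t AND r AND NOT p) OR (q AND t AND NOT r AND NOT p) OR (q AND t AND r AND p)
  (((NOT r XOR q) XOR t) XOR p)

Yes, they are equivalent — the two output columns agree on all 16 assignments:
q | t | r | p | Expression 1 | Expression 2
-------------------------------------------
0 | 0 | 0 | 0 | 1 | 1
0 | 0 | 0 | 1 | 0 | 0
0 | 0 | 1 | 0 | 0 | 0
0 | 0 | 1 | 1 | 1 | 1
0 | 1 | 0 | 0 | 0 | 0
0 | 1 | 0 | 1 | 1 | 1
0 | 1 | 1 | 0 | 1 | 1
0 | 1 | 1 | 1 | 0 | 0
1 | 0 | 0 | 0 | 0 | 0
1 | 0 | 0 | 1 | 1 | 1
1 | 0 | 1 | 0 | 1 | 1
1 | 0 | 1 | 1 | 0 | 0
1 | 1 | 0 | 0 | 1 | 1
1 | 1 | 0 | 1 | 0 | 0
1 | 1 | 1 | 0 | 0 | 0
1 | 1 | 1 | 1 | 1 | 1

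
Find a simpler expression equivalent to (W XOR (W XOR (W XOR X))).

By XOR self-cancellation ((E XOR v) XOR v = E):
= (W XOR X)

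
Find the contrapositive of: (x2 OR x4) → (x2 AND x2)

Contrapositive: NOT (x2 AND x2) → NOT (x2 OR x4)
Note: A statement and its contrapositive are logically equivalent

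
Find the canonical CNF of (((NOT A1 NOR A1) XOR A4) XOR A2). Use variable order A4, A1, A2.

(A4 OR A1 OR A2) AND (A4 OR NOT A1 OR A2) AND (NOT A4 OR A1 OR NOT A2) AND (NOT A4 OR NOT A1 OR NOT A2)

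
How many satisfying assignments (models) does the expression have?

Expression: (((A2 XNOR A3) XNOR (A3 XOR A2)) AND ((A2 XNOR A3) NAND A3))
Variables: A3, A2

No assignment satisfies the expression.
Count: 0 out of 4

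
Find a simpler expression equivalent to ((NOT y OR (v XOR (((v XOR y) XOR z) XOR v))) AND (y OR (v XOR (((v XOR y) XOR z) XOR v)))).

By distribution ((E OR v) AND (E OR NOT v) = E) then XOR self-cancellation ((E XOR v) XOR v = E):
= ((v XOR y) XOR z)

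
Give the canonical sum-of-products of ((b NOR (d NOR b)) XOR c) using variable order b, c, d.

Σm(1, 2, 6, 7) = (NOT b AND NOT c AND d) OR (NOT b AND c AND NOT d) OR (b AND c AND NOT d) OR (b AND c AND d)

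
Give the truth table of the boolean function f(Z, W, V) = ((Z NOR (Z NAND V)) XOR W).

Z | W | V | Output
------------------
0 | 0 | 0 | 0
0 | 0 | 1 | 0
0 | 1 | 0 | 1
0 | 1 | 1 | 1
1 | 0 | 0 | 0
1 | 0 | 1 | 0
1 | 1 | 0 | 1
1 | 1 | 1 | 1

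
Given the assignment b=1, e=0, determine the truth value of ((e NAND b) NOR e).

Substituting: ((0 NAND 1) NOR 0)
= 0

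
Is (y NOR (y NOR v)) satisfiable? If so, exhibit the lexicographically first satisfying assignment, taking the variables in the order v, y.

v=1, y=0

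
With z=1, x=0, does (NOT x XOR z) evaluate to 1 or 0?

Substituting: (NOT 0 XOR 1)
= 0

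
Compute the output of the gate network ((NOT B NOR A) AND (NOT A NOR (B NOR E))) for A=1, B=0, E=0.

Substituting: ((NOT 0 NOR 1) AND (NOT 1 NOR (0 NOR 0)))
= 0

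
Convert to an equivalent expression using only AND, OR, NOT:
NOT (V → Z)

V AND NOT Z
(Negated implication: NOT(A → B) = A AND NOT B)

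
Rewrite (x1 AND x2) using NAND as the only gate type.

((x1 NAND x2) NAND (x1 NAND x2))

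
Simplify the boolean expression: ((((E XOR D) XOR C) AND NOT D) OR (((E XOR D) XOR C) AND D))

By distribution ((E AND v) OR (E AND NOT v) = E):
= ((E XOR D) XOR C)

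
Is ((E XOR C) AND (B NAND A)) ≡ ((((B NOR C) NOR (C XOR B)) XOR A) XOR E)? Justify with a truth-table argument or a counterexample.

No. Counterexample: with A=0, E=0, B=0, C=1, Expression 1 = 1 but Expression 2 = 0.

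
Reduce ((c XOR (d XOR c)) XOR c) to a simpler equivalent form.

By XOR self-cancellation ((E XOR v) XOR v = E):
= (d XOR c)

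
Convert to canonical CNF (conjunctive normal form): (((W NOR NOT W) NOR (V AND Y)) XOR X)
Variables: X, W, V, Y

(X OR W OR NOT V OR NOT Y) AND (X OR NOT W OR NOT V OR NOT Y) AND (NOT X OR W OR V OR Y) AND (NOT X OR W OR V OR NOT Y) AND (NOT X OR W OR NOT V OR Y) AND (NOT X OR NOT W OR V OR Y) AND (NOT X OR NOT W OR V OR NOT Y) AND (NOT X OR NOT W OR NOT V OR Y)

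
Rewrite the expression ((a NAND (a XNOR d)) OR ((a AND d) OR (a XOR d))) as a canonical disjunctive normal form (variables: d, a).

(NOT d AND NOT a) OR (NOT d AND a) OR (d AND NOT a) OR (d AND a)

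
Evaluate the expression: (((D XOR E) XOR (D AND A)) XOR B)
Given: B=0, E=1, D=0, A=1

Substituting: (((0 XOR 1) XOR (0 AND 1)) XOR 0)
= 1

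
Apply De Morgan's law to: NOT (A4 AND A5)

NOT A4 OR NOT A5
De Morgan's: NOT(AND of terms) = OR of negations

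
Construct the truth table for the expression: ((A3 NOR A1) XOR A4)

A3 | A1 | A4 | Output
---------------------
0 | 0 | 0 | 1
0 | 0 | 1 | 0
0 | 1 | 0 | 0
0 | 1 | 1 | 1
1 | 0 | 0 | 0
1 | 0 | 1 | 1
1 | 1 | 0 | 0
1 | 1 | 1 | 1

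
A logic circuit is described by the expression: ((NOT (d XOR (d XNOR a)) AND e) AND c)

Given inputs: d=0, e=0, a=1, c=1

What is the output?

Substituting: ((NOT (0 XOR (0 XNOR 1)) AND 0) AND 1)
= 0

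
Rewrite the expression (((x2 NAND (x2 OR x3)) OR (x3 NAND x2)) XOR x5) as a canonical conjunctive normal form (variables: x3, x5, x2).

(x3 OR NOT x5 OR x2) AND (x3 OR NOT x5 OR NOT x2) AND (NOT x3 OR x5 OR NOT x2) AND (NOT x3 OR NOT x5 OR x2)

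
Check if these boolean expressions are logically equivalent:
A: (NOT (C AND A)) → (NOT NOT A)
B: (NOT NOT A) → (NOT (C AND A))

No, Converse is not equivalent to original (counterexample: A=0, C=0)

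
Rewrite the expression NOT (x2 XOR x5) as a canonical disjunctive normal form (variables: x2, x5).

(NOT x2 AND NOT x5) OR (x2 AND x5)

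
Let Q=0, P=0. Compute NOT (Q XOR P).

Substituting: NOT (0 XOR 0)
= 1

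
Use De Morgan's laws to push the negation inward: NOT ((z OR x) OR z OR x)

NOT (z OR x) AND NOT z AND NOT x
De Morgan's: NOT(OR of terms) = AND of negations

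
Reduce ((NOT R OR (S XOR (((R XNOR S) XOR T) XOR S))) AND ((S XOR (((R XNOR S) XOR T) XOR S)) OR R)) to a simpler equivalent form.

By distribution ((E OR v) AND (E OR NOT v) = E) then XOR self-cancellation ((E XOR v) XOR v = E):
= ((R XNOR S) XOR T)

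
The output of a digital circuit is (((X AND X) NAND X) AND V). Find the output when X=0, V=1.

Substituting: (((0 AND 0) NAND 0) AND 1)
= 1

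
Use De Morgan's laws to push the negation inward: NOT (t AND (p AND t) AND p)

NOT t OR NOT (p AND t) OR NOT p
De Morgan's: NOT(AND of terms) = OR of negations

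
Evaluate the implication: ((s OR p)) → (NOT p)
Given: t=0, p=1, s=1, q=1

Antecedent ((s OR p)) = 1; consequent (NOT p) = 0.
1 → 0 = 0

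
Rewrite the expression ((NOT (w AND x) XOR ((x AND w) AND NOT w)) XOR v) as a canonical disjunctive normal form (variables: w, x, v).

(NOT w AND NOT x AND NOT v) OR (NOT w AND x AND NOT v) OR (w AND NOT x AND NOT v) OR (w AND x AND v)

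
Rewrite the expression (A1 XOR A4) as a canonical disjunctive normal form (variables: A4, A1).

(NOT A4 AND A1) OR (A4 AND NOT A1)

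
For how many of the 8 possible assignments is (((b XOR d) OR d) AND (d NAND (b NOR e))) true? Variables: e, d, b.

Satisfying assignments: (0,0,1), (0,1,1), (1,0,1), (1,1,0), (1,1,1)
Count: 5 out of 8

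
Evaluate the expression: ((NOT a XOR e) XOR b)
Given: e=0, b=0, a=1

Substituting: ((NOT 1 XOR 0) XOR 0)
= 0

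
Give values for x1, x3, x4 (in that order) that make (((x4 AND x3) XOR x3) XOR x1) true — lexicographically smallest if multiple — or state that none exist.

x1=0, x3=1, x4=0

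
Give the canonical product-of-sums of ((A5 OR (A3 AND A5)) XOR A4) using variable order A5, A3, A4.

ΠM(0, 2, 5, 7) = (A5 OR A3 OR A4) AND (A5 OR NOT A3 OR A4) AND (NOT A5 OR A3 OR NOT A4) AND (NOT A5 OR NOT A3 OR NOT A4)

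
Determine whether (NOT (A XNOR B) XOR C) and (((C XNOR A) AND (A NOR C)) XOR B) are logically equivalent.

No. Counterexample: with A=0, C=0, B=0, Expression 1 = 0 but Expression 2 = 1.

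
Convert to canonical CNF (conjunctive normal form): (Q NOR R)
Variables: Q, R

(Q OR NOT R) AND (NOT Q OR R) AND (NOT Q OR NOT R)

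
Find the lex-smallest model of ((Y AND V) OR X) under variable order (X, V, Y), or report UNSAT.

X=0, V=1, Y=1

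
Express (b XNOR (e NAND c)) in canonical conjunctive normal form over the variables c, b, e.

(c OR b OR e) AND (c OR b OR NOT e) AND (NOT c OR b OR e) AND (NOT c OR NOT b OR NOT e)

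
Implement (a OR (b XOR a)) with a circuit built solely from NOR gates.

((a NOR ((((b NOR a) NOR (b NOR a)) NOR ((b NOR a) NOR (b NOR a))) NOR ((((b NOR b) NOR (a NOR a)) NOR ((b NOR b) NOR (a NOR a))) NOR (((b NOR b) NOR (a NOR a)) NOR ((b NOR b) NOR (a NOR a)))))) NOR (a NOR ((((b NOR a) NOR (b NOR a)) NOR ((b NOR a) NOR (b NOR a))) NOR ((((b NOR b) NOR (a NOR a)) NOR ((b NOR b) NOR (a NOR a))) NOR (((b NOR b) NOR (a NOR a)) NOR ((b NOR b) NOR (a NOR a)))))))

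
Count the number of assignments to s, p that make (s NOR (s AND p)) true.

Satisfying assignments: (0,0), (0,1)
Count: 2 out of 4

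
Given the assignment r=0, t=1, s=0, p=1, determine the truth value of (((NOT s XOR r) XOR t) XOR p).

Substituting: (((NOT 0 XOR 0) XOR 1) XOR 1)
= 1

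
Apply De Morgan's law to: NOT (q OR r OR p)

NOT q AND NOT r AND NOT p
De Morgan's: NOT(OR of terms) = AND of negations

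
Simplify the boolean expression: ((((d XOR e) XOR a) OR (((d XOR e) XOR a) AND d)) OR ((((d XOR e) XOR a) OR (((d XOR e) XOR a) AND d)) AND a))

By absorption (E OR (E AND v) = E) then absorption (E OR (E AND v) = E):
= ((d XOR e) XOR a)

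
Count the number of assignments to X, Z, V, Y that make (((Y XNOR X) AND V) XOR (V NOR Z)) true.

Satisfying assignments: (0,0,0,0), (0,0,0,1), (0,0,1,0), (0,1,1,0), (1,0,0,0), (1,0,0,1), (1,0,1,1), (1,1,1,1)
Count: 8 out of 16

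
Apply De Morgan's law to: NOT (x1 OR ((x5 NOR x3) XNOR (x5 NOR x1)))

NOT x1 AND NOT ((x5 NOR x3) XNOR (x5 NOR x1))
De Morgan's: NOT(OR of terms) = AND of negations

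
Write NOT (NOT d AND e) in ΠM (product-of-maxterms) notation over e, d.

ΠM(2) = (NOT e OR d)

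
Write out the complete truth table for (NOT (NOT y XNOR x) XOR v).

x | v | y | Output
------------------
0 | 0 | 0 | 1
0 | 0 | 1 | 0
0 | 1 | 0 | 0
0 | 1 | 1 | 1
1 | 0 | 0 | 0
1 | 0 | 1 | 1
1 | 1 | 0 | 1
1 | 1 | 1 | 0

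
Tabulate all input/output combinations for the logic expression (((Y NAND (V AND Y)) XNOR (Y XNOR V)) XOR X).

V | X | Y | Output
------------------
0 | 0 | 0 | 1
0 | 0 | 1 | 0
0 | 1 | 0 | 0
0 | 1 | 1 | 1
1 | 0 | 0 | 0
1 | 0 | 1 | 0
1 | 1 | 0 | 1
1 | 1 | 1 | 1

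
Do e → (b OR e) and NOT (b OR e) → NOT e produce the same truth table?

Yes, Contrapositive is always equivalent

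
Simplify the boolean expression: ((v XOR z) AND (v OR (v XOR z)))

By absorption (E AND (E OR v) = E):
= (v XOR z)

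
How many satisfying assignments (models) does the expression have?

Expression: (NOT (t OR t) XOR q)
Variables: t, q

Satisfying assignments: (0,0), (1,1)
Count: 2 out of 4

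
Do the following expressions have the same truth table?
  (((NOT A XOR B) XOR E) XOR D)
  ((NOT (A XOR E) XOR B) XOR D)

Yes, they are equivalent — the two output columns agree on all 16 assignments:
B | E | A | D | Expression 1 | Expression 2
-------------------------------------------
0 | 0 | 0 | 0 | 1 | 1
0 | 0 | 0 | 1 | 0 | 0
0 | 0 | 1 | 0 | 0 | 0
0 | 0 | 1 | 1 | 1 | 1
0 | 1 | 0 | 0 | 0 | 0
0 | 1 | 0 | 1 | 1 | 1
0 | 1 | 1 | 0 | 1 | 1
0 | 1 | 1 | 1 | 0 | 0
1 | 0 | 0 | 0 | 0 | 0
1 | 0 | 0 | 1 | 1 | 1
1 | 0 | 1 | 0 | 1 | 1
1 | 0 | 1 | 1 | 0 | 0
1 | 1 | 0 | 0 | 1 | 1
1 | 1 | 0 | 1 | 0 | 0
1 | 1 | 1 | 0 | 0 | 0
1 | 1 | 1 | 1 | 1 | 1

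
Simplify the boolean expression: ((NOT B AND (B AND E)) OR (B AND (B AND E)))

By distribution ((E AND v) OR (E AND NOT v) = E):
= (B AND E)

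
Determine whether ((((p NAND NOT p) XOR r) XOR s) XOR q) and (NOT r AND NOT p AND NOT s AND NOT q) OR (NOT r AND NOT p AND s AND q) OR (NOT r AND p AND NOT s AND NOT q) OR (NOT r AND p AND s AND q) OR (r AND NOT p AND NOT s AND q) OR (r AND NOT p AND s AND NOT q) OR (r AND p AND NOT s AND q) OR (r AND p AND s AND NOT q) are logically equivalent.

Yes, they are equivalent — the two output columns agree on all 16 assignments:
r | p | s | q | Expression 1 | Expression 2
-------------------------------------------
0 | 0 | 0 | 0 | 1 | 1
0 | 0 | 0 | 1 | 0 | 0
0 | 0 | 1 | 0 | 0 | 0
0 | 0 | 1 | 1 | 1 | 1
0 | 1 | 0 | 0 | 1 | 1
0 | 1 | 0 | 1 | 0 | 0
0 | 1 | 1 | 0 | 0 | 0
0 | 1 | 1 | 1 | 1 | 1
1 | 0 | 0 | 0 | 0 | 0
1 | 0 | 0 | 1 | 1 | 1
1 | 0 | 1 | 0 | 1 | 1
1 | 0 | 1 | 1 | 0 | 0
1 | 1 | 0 | 0 | 0 | 0
1 | 1 | 0 | 1 | 1 | 1
1 | 1 | 1 | 0 | 1 | 1
1 | 1 | 1 | 1 | 0 | 0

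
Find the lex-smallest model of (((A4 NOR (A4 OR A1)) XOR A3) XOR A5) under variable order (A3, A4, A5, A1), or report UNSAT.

A3=0, A4=0, A5=0, A1=0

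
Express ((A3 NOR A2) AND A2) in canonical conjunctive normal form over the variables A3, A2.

(A3 OR A2) AND (A3 OR NOT A2) AND (NOT A3 OR A2) AND (NOT A3 OR NOT A2)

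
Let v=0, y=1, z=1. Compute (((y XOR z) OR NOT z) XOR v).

Substituting: (((1 XOR 1) OR NOT 1) XOR 0)
= 0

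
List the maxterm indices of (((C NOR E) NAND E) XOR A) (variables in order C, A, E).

ΠM(2, 3, 6, 7) = (C OR NOT A OR E) AND (C OR NOT A OR NOT E) AND (NOT C OR NOT A OR E) AND (NOT C OR NOT A OR NOT E)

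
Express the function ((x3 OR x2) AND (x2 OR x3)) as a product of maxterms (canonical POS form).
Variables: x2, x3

ΠM(0) = (x2 OR x3)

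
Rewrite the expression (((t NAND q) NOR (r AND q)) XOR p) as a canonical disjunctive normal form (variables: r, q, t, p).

(NOT r AND NOT q AND NOT t AND p) OR (NOT r AND NOT q AND t AND p) OR (NOT r AND q AND NOT t AND p) OR (NOT r AND q AND t AND NOT p) OR (r AND NOT q AND NOT t AND p) OR (r AND NOT q AND t AND p) OR (r AND q AND NOT t AND p) OR (r AND q AND t AND p)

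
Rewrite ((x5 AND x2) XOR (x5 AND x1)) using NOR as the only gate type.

((((((x5 NOR x5) NOR (x2 NOR x2)) NOR ((x5 NOR x5) NOR (x1 NOR x1))) NOR (((x5 NOR x5) NOR (x2 NOR x2)) NOR ((x5 NOR x5) NOR (x1 NOR x1)))) NOR ((((x5 NOR x5) NOR (x2 NOR x2)) NOR ((x5 NOR x5) NOR (x1 NOR x1))) NOR (((x5 NOR x5) NOR (x2 NOR x2)) NOR ((x5 NOR x5) NOR (x1 NOR x1))))) NOR ((((((x5 NOR x5) NOR (x2 NOR x2)) NOR ((x5 NOR x5) NOR (x2 NOR x2))) NOR (((x5 NOR x5) NOR (x1 NOR x1)) NOR ((x5 NOR x5) NOR (x1 NOR x1)))) NOR ((((x5 NOR x5) NOR (x2 NOR x2)) NOR ((x5 NOR x5) NOR (x2 NOR x2))) NOR (((x5 NOR x5) NOR (x1 NOR x1)) NOR ((x5 NOR x5) NOR (x1 NOR x1))))) NOR (((((x5 NOR x5) NOR (x2 NOR x2)) NOR ((x5 NOR x5) NOR (x2 NOR x2))) NOR (((x5 NOR x5) NOR (x1 NOR x1)) NOR ((x5 NOR x5) NOR (x1 NOR x1)))) NOR ((((x5 NOR x5) NOR (x2 NOR x2)) NOR ((x5 NOR x5) NOR (x2 NOR x2))) NOR (((x5 NOR x5) NOR (x1 NOR x1)) NOR ((x5 NOR x5) NOR (x1 NOR x1)))))))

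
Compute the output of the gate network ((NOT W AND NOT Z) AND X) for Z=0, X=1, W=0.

Substituting: ((NOT 0 AND NOT 0) AND 1)
= 1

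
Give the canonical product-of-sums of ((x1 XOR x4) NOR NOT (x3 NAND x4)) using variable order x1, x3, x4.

ΠM(1, 3, 4, 6, 7) = (x1 OR x3 OR NOT x4) AND (x1 OR NOT x3 OR NOT x4) AND (NOT x1 OR x3 OR x4) AND (NOT x1 OR NOT x3 OR x4) AND (NOT x1 OR NOT x3 OR NOT x4)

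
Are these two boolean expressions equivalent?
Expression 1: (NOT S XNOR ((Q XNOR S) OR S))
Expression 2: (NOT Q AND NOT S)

Yes, they are equivalent — the two output columns agree on all 4 assignments:
Q | S | Expression 1 | Expression 2
-----------------------------------
0 | 0 | 1 | 1
0 | 1 | 0 | 0
1 | 0 | 0 | 0
1 | 1 | 0 | 0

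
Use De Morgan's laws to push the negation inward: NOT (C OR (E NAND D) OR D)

NOT C AND NOT (E NAND D) AND NOT D
De Morgan's: NOT(OR of terms) = AND of negations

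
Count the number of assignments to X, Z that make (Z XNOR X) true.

Satisfying assignments: (0,0), (1,1)
Count: 2 out of 4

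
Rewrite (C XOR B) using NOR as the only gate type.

((((C NOR B) NOR (C NOR B)) NOR ((C NOR B) NOR (C NOR B))) NOR ((((C NOR C) NOR (B NOR B)) NOR ((C NOR C) NOR (B NOR B))) NOR (((C NOR C) NOR (B NOR B)) NOR ((C NOR C) NOR (B NOR B)))))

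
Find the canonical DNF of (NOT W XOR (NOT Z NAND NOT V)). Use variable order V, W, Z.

(NOT V AND NOT W AND NOT Z) OR (NOT V AND W AND Z) OR (V AND W AND NOT Z) OR (V AND W AND Z)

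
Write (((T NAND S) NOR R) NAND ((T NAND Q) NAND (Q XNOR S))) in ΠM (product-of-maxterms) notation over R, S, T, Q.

ΠM(6, 7) = (R OR NOT S OR NOT T OR Q) AND (R OR NOT S OR NOT T OR NOT Q)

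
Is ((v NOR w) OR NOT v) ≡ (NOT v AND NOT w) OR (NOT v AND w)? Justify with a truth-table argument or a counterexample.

Yes, they are equivalent — the two output columns agree on all 4 assignments:
v | w | Expression 1 | Expression 2
-----------------------------------
0 | 0 | 1 | 1
0 | 1 | 1 | 1
1 | 0 | 0 | 0
1 | 1 | 0 | 0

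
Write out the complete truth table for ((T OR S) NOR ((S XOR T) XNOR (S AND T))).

T | S | Output
--------------
0 | 0 | 0
0 | 1 | 0
1 | 0 | 0
1 | 1 | 0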